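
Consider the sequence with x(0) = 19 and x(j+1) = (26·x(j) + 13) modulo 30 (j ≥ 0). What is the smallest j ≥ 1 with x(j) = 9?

5

Listing terms: x(0) = 19; x(1) = 27; x(2) = 25; x(3) = 3; x(4) = 1; x(5) = 9; x(6) = 7; x(7) = 15; x(8) = 13; x(9) = 21; x(10) = 19.
Since x(10) = x(0) = 19, the sequence is periodic with period 10.
The value 9 first appears (with j ≥ 1) at x(5).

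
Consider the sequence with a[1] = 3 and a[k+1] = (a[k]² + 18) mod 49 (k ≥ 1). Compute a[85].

47

Listing terms: a[1] = 3; a[2] = 27; a[3] = 12; a[4] = 15; a[5] = 47; a[6] = 22; a[7] = 12.
Since a[7] = a[3] = 12, the sequence is eventually periodic: after a pre-period of length 2 it cycles with period 4.
For k ≥ 3, a[k] depends only on (k - 3) mod 4. (85 - 3) mod 4 = 2, so a[85] = a[5] = 47.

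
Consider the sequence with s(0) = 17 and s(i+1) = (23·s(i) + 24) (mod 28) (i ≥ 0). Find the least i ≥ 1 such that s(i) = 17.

6

Listing terms: s(0) = 17; s(1) = 23; s(2) = 21; s(3) = 3; s(4) = 9; s(5) = 7; s(6) = 17.
Since s(6) = s(0) = 17, the sequence is periodic with period 6.
The value 17 next appears (with i ≥ 1) at s(6).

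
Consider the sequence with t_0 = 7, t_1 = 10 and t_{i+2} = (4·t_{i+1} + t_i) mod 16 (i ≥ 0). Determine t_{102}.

t_0 = 7; t_1 = 10; t_2 = 15; t_3 = 6; t_4 = 7; t_5 = 2; t_6 = 15; t_7 = 14; t_8 = 7; t_9 = 10.
The sequence repeats with period 8.
(102 - 0) mod 8 = 6, so t_{102} = t_6 = 15.

15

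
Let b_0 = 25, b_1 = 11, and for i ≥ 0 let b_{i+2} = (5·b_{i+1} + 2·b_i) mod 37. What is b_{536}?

Listing terms: b_0 = 25,  b_1 = 11,  b_2 = 31,  b_3 = 29,  b_4 = 22,  b_5 = 20,  b_6 = 33,  b_7 = 20,  b_8 = 18,  b_9 = 19,  b_{10} = 20,  b_{11} = 27,  b_{12} = 27,  b_{13} = 4,  b_{14} = 0,  b_{15} = 8,  b_{16} = 3,  b_{17} = 31,  b_{18} = 13,  b_{19} = 16,  b_{20} = 32,  b_{21} = 7,  b_{22} = 25,  b_{23} = 28,  b_{24} = 5,  b_{25} = 7,  b_{26} = 8,  b_{27} = 17,  b_{28} = 27,  b_{29} = 21,  b_{30} = 11,  b_{31} = 23,  b_{32} = 26,  b_{33} = 28,  b_{34} = 7,  b_{35} = 17,  b_{36} = 25,  b_{37} = 11.
The sequence repeats with period 36.
(536 - 0) mod 36 = 32, so b_{536} = b_{32} = 26.

26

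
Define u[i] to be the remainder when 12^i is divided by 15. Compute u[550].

Listing terms: u[1] = 12, u[2] = 9, u[3] = 3, u[4] = 6, u[5] = 12.
Since u[5] = u[1] = 12, the sequence is periodic with period 4.
(550 - 1) mod 4 = 1, so u[550] = u[2] = 9.

9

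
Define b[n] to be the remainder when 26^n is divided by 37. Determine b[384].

1

Listing terms: b[1] = 26; b[2] = 10; b[3] = 1; b[4] = 26.
Since b[4] = b[1] = 26, the sequence is periodic with period 3.
(384 - 1) mod 3 = 2, so b[384] = b[3] = 1.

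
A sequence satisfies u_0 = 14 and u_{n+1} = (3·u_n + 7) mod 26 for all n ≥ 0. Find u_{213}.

Computing terms: u_0 = 14, u_1 = 23, u_2 = 24, u_3 = 1, u_4 = 10, u_5 = 11, u_6 = 14.
Since u_6 = u_0 = 14, the sequence is periodic with period 6.
(213 - 0) mod 6 = 3, so u_{213} = u_3 = 1.

1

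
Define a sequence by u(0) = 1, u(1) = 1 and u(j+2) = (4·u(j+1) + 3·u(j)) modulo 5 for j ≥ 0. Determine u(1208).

4

Computing terms: u(0) = 1,  u(1) = 1,  u(2) = 2,  u(3) = 1,  u(4) = 0,  u(5) = 3,  u(6) = 2,  u(7) = 2,  u(8) = 4,  u(9) = 2,  u(10) = 0,  u(11) = 1,  u(12) = 4,  u(13) = 4,  u(14) = 3,  u(15) = 4,  u(16) = 0,  u(17) = 2,  u(18) = 3,  u(19) = 3,  u(20) = 1,  u(21) = 3,  u(22) = 0,  u(23) = 4,  u(24) = 1,  u(25) = 1.
The sequence repeats with period 24.
So u(1208) = u(0 + ((1208-0) mod 24)) = u(8) = 4.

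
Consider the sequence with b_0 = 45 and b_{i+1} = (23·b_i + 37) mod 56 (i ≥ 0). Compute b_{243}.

Listing terms: b_0 = 45, b_1 = 8, b_2 = 53, b_3 = 24, b_4 = 29, b_5 = 32, b_6 = 45.
The sequence repeats with period 6.
(243 - 0) mod 6 = 3, so b_{243} = b_3 = 24.

24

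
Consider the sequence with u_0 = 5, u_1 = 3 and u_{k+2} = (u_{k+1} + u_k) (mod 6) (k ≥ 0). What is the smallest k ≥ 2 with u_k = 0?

5

Listing terms: u_0 = 5; u_1 = 3; u_2 = 2; u_3 = 5; u_4 = 1; u_5 = 0; u_6 = 1; u_7 = 1; u_8 = 2; u_9 = 3; u_{10} = 5; u_{11} = 2; u_{12} = 1; u_{13} = 3; u_{14} = 4; u_{15} = 1; u_{16} = 5; u_{17} = 0; u_{18} = 5; u_{19} = 5; u_{20} = 4; u_{21} = 3; u_{22} = 1; u_{23} = 4; u_{24} = 5; u_{25} = 3.
Since (u_{24}, u_{25}) = (u_0, u_1) = (5, 3) (two consecutive terms determine the rest), the sequence is periodic with period 24.
The value 0 first appears (with k ≥ 2) at u_5.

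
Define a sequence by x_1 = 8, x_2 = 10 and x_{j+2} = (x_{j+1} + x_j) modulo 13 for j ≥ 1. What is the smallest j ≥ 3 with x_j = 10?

21

x_1 = 8,  x_2 = 10,  x_3 = 5,  x_4 = 2,  x_5 = 7,  x_6 = 9,  x_7 = 3,  x_8 = 12,  x_9 = 2,  x_{10} = 1,  x_{11} = 3,  x_{12} = 4,  x_{13} = 7,  x_{14} = 11,  x_{15} = 5,  x_{16} = 3,  x_{17} = 8,  x_{18} = 11,  x_{19} = 6,  x_{20} = 4,  x_{21} = 10,  x_{22} = 1,  x_{23} = 11,  x_{24} = 12,  x_{25} = 10,  x_{26} = 9,  x_{27} = 6,  x_{28} = 2,  x_{29} = 8,  x_{30} = 10.
Since (x_{29}, x_{30}) = (x_1, x_2) = (8, 10) (two consecutive terms determine the rest), the sequence is periodic with period 28.
The value 10 first appears (with j ≥ 3) at x_{21}.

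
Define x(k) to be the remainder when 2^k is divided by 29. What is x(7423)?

8

x(0) = 1,  x(1) = 2,  x(2) = 4,  x(3) = 8,  x(4) = 16,  x(5) = 3,  x(6) = 6,  x(7) = 12,  x(8) = 24,  x(9) = 19,  x(10) = 9,  x(11) = 18,  x(12) = 7,  x(13) = 14,  x(14) = 28,  x(15) = 27,  x(16) = 25,  x(17) = 21,  x(18) = 13,  x(19) = 26,  x(20) = 23,  x(21) = 17,  x(22) = 5,  x(23) = 10,  x(24) = 20,  x(25) = 11,  x(26) = 22,  x(27) = 15,  x(28) = 1.
The sequence repeats with period 28.
(7423 - 0) mod 28 = 3, so x(7423) = x(3) = 8.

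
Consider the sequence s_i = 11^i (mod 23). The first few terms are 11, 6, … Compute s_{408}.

12

Listing terms: s_1 = 11,  s_2 = 6,  s_3 = 20,  s_4 = 13,  s_5 = 5,  s_6 = 9,  s_7 = 7,  s_8 = 8,  s_9 = 19,  s_{10} = 2,  s_{11} = 22,  s_{12} = 12,  s_{13} = 17,  s_{14} = 3,  s_{15} = 10,  s_{16} = 18,  s_{17} = 14,  s_{18} = 16,  s_{19} = 15,  s_{20} = 4,  s_{21} = 21,  s_{22} = 1,  s_{23} = 11.
Since s_{23} = s_1 = 11, the sequence is periodic with period 22.
So s_{408} = s_{1 + ((408-1) mod 22)} = s_{12} = 12.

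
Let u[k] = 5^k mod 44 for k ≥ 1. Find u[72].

25

Computing terms: u[1] = 5; u[2] = 25; u[3] = 37; u[4] = 9; u[5] = 1; u[6] = 5.
The sequence repeats with period 5.
So u[72] = u[1 + ((72-1) mod 5)] = u[2] = 25.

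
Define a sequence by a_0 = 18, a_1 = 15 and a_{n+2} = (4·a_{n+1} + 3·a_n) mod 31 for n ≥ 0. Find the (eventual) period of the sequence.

30

Computing terms: a_0 = 18; a_1 = 15; a_2 = 21; a_3 = 5; a_4 = 21; a_5 = 6; a_6 = 25; a_7 = 25; a_8 = 20; a_9 = 0; a_{10} = 29; a_{11} = 23; a_{12} = 24; a_{13} = 10; a_{14} = 19; a_{15} = 13; a_{16} = 16; a_{17} = 10; a_{18} = 26; a_{19} = 10; a_{20} = 25; a_{21} = 6; a_{22} = 6; a_{23} = 11; a_{24} = 0; a_{25} = 2; a_{26} = 8; a_{27} = 7; a_{28} = 21; a_{29} = 12; a_{30} = 18; a_{31} = 15.
The sequence repeats with period 30.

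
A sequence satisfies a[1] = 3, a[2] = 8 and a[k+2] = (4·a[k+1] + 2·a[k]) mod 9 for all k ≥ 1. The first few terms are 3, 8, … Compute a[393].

We have a[1] = 3,  a[2] = 8,  a[3] = 2,  a[4] = 6,  a[5] = 1,  a[6] = 7,  a[7] = 3,  a[8] = 8.
Since (a[7], a[8]) = (a[1], a[2]) = (3, 8) (two consecutive terms determine the rest), the sequence is periodic with period 6.
(393 - 1) mod 6 = 2, so a[393] = a[3] = 2.

2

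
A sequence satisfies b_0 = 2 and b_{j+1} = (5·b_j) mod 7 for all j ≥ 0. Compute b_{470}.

Listing terms: b_0 = 2,  b_1 = 3,  b_2 = 1,  b_3 = 5,  b_4 = 4,  b_5 = 6,  b_6 = 2.
Since b_6 = b_0 = 2, the sequence is periodic with period 6.
So b_{470} = b_{0 + ((470-0) mod 6)} = b_2 = 1.

1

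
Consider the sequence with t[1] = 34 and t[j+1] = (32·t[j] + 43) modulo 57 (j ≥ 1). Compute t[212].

6

t[1] = 34; t[2] = 48; t[3] = 40; t[4] = 12; t[5] = 28; t[6] = 27; t[7] = 52; t[8] = 54; t[9] = 4; t[10] = 0; t[11] = 43; t[12] = 51; t[13] = 22; t[14] = 6; t[15] = 7; t[16] = 39; t[17] = 37; t[18] = 30; t[19] = 34.
Since t[19] = t[1] = 34, the sequence is periodic with period 18.
(212 - 1) mod 18 = 13, so t[212] = t[14] = 6.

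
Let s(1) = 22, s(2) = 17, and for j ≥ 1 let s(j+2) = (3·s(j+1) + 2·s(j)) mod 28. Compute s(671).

Listing terms: s(1) = 22,  s(2) = 17,  s(3) = 11,  s(4) = 11,  s(5) = 27,  s(6) = 19,  s(7) = 27,  s(8) = 7,  s(9) = 19,  s(10) = 15,  s(11) = 27,  s(12) = 27,  s(13) = 23,  s(14) = 11,  s(15) = 23,  s(16) = 7,  s(17) = 11,  s(18) = 19,  s(19) = 23,  s(20) = 23,  s(21) = 3,  s(22) = 27,  s(23) = 3,  s(24) = 7,  s(25) = 27,  s(26) = 11,  s(27) = 3,  s(28) = 3,  s(29) = 15,  s(30) = 23,  s(31) = 15,  s(32) = 7,  s(33) = 23,  s(34) = 27,  s(35) = 15,  s(36) = 15,  s(37) = 19,  s(38) = 3,  s(39) = 19,  s(40) = 7,  s(41) = 3,  s(42) = 23,  s(43) = 19,  s(44) = 19,  s(45) = 11,  s(46) = 15,  s(47) = 11,  s(48) = 7,  s(49) = 15,  s(50) = 3,  s(51) = 11,  s(52) = 11.
Since (s(51), s(52)) = (s(3), s(4)) = (11, 11) (two consecutive terms determine the rest), the sequence is eventually periodic: after a pre-period of length 2 it cycles with period 48.
For j ≥ 3, s(j) depends only on (j - 3) mod 48. (671 - 3) mod 48 = 44, so s(671) = s(47) = 11.

11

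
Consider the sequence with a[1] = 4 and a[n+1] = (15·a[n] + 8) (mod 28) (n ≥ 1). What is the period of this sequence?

7

Computing terms: a[1] = 4,  a[2] = 12,  a[3] = 20,  a[4] = 0,  a[5] = 8,  a[6] = 16,  a[7] = 24,  a[8] = 4.
Since a[8] = a[1] = 4, the sequence is periodic with period 7.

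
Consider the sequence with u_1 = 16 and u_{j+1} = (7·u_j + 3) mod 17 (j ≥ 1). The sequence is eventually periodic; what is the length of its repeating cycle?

16

Listing terms: u_1 = 16, u_2 = 13, u_3 = 9, u_4 = 15, u_5 = 6, u_6 = 11, u_7 = 12, u_8 = 2, u_9 = 0, u_{10} = 3, u_{11} = 7, u_{12} = 1, u_{13} = 10, u_{14} = 5, u_{15} = 4, u_{16} = 14, u_{17} = 16.
The sequence repeats with period 16.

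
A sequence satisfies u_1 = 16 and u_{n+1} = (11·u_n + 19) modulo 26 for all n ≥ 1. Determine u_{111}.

6

Listing terms: u_1 = 16,  u_2 = 13,  u_3 = 6,  u_4 = 7,  u_5 = 18,  u_6 = 9,  u_7 = 14,  u_8 = 17,  u_9 = 24,  u_{10} = 23,  u_{11} = 12,  u_{12} = 21,  u_{13} = 16.
The sequence repeats with period 12.
So u_{111} = u_{1 + ((111-1) mod 12)} = u_3 = 6.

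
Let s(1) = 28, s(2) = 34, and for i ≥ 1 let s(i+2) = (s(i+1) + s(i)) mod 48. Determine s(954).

46

We have s(1) = 28,  s(2) = 34,  s(3) = 14,  s(4) = 0,  s(5) = 14,  s(6) = 14,  s(7) = 28,  s(8) = 42,  s(9) = 22,  s(10) = 16,  s(11) = 38,  s(12) = 6,  s(13) = 44,  s(14) = 2,  s(15) = 46,  s(16) = 0,  s(17) = 46,  s(18) = 46,  s(19) = 44,  s(20) = 42,  s(21) = 38,  s(22) = 32,  s(23) = 22,  s(24) = 6,  s(25) = 28,  s(26) = 34.
The sequence repeats with period 24.
So s(954) = s(1 + ((954-1) mod 24)) = s(18) = 46.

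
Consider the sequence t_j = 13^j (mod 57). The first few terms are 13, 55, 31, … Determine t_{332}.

Computing terms: t_1 = 13; t_2 = 55; t_3 = 31; t_4 = 4; t_5 = 52; t_6 = 49; t_7 = 10; t_8 = 16; t_9 = 37; t_{10} = 25; t_{11} = 40; t_{12} = 7; t_{13} = 34; t_{14} = 43; t_{15} = 46; t_{16} = 28; t_{17} = 22; t_{18} = 1; t_{19} = 13.
The sequence repeats with period 18.
So t_{332} = t_{1 + ((332-1) mod 18)} = t_8 = 16.

16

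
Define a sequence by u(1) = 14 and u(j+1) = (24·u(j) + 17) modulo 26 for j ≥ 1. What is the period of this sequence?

12

Listing terms: u(1) = 14, u(2) = 15, u(3) = 13, u(4) = 17, u(5) = 9, u(6) = 25, u(7) = 19, u(8) = 5, u(9) = 7, u(10) = 3, u(11) = 11, u(12) = 21, u(13) = 1, u(14) = 15.
Since u(14) = u(2) = 15, the sequence is eventually periodic: after a pre-period of length 1 it cycles with period 12.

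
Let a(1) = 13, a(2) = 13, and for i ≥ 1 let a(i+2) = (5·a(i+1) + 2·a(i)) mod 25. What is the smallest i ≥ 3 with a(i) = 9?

a(1) = 13,  a(2) = 13,  a(3) = 16,  a(4) = 6,  a(5) = 12,  a(6) = 22,  a(7) = 9,  a(8) = 14,  a(9) = 13,  a(10) = 18,  a(11) = 16,  a(12) = 16,  a(13) = 12,  a(14) = 17,  a(15) = 9,  a(16) = 4,  a(17) = 13,  a(18) = 23,  a(19) = 16,  a(20) = 1,  a(21) = 12,  a(22) = 12,  a(23) = 9,  a(24) = 19,  a(25) = 13,  a(26) = 3,  a(27) = 16,  a(28) = 11,  a(29) = 12,  a(30) = 7,  a(31) = 9,  a(32) = 9,  a(33) = 13,  a(34) = 8,  a(35) = 16,  a(36) = 21,  a(37) = 12,  a(38) = 2,  a(39) = 9,  a(40) = 24,  a(41) = 13,  a(42) = 13.
Since (a(41), a(42)) = (a(1), a(2)) = (13, 13) (two consecutive terms determine the rest), the sequence is periodic with period 40.
The value 9 first appears (with i ≥ 3) at a(7).

7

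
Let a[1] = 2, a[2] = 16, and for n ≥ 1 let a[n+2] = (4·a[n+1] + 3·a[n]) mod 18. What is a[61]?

Listing terms: a[1] = 2; a[2] = 16; a[3] = 16; a[4] = 4; a[5] = 10; a[6] = 16; a[7] = 4.
Since (a[6], a[7]) = (a[3], a[4]) = (16, 4) (two consecutive terms determine the rest), the sequence is eventually periodic: after a pre-period of length 2 it cycles with period 3.
For n ≥ 3, a[n] depends only on (n - 3) mod 3. (61 - 3) mod 3 = 1, so a[61] = a[4] = 4.

4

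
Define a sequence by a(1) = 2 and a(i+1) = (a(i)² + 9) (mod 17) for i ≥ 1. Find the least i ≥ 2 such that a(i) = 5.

Computing terms: a(1) = 2,  a(2) = 13,  a(3) = 8,  a(4) = 5,  a(5) = 0,  a(6) = 9,  a(7) = 5.
Since a(7) = a(4) = 5, the sequence is eventually periodic: after a pre-period of length 3 it cycles with period 3.
The value 5 first appears (with i ≥ 2) at a(4).

4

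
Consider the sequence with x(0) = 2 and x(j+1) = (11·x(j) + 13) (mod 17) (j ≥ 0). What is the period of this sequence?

Computing terms: x(0) = 2; x(1) = 1; x(2) = 7; x(3) = 5; x(4) = 0; x(5) = 13; x(6) = 3; x(7) = 12; x(8) = 9; x(9) = 10; x(10) = 4; x(11) = 6; x(12) = 11; x(13) = 15; x(14) = 8; x(15) = 16; x(16) = 2.
The sequence repeats with period 16.

16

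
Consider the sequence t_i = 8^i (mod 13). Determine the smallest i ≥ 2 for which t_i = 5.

3

We have t_1 = 8, t_2 = 12, t_3 = 5, t_4 = 1, t_5 = 8.
The sequence repeats with period 4.
The value 5 first appears (with i ≥ 2) at t_3.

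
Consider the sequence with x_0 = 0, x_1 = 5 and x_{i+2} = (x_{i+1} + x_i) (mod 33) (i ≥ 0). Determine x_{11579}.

Computing terms: x_0 = 0, x_1 = 5, x_2 = 5, x_3 = 10, x_4 = 15, x_5 = 25, x_6 = 7, x_7 = 32, x_8 = 6, x_9 = 5, x_{10} = 11, x_{11} = 16, x_{12} = 27, x_{13} = 10, x_{14} = 4, x_{15} = 14, x_{16} = 18, x_{17} = 32, x_{18} = 17, x_{19} = 16, x_{20} = 0, x_{21} = 16, x_{22} = 16, x_{23} = 32, x_{24} = 15, x_{25} = 14, x_{26} = 29, x_{27} = 10, x_{28} = 6, x_{29} = 16, x_{30} = 22, x_{31} = 5, x_{32} = 27, x_{33} = 32, x_{34} = 26, x_{35} = 25, x_{36} = 18, x_{37} = 10, x_{38} = 28, x_{39} = 5, x_{40} = 0, x_{41} = 5.
Since (x_{40}, x_{41}) = (x_0, x_1) = (0, 5) (two consecutive terms determine the rest), the sequence is periodic with period 40.
So x_{11579} = x_{0 + ((11579-0) mod 40)} = x_{19} = 16.

16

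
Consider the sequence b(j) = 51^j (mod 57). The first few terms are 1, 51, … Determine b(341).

3

We have b(0) = 1, b(1) = 51, b(2) = 36, b(3) = 12, b(4) = 42, b(5) = 33, b(6) = 30, b(7) = 48, b(8) = 54, b(9) = 18, b(10) = 6, b(11) = 21, b(12) = 45, b(13) = 15, b(14) = 24, b(15) = 27, b(16) = 9, b(17) = 3, b(18) = 39, b(19) = 51.
Since b(19) = b(1) = 51, the sequence is eventually periodic: after a pre-period of length 1 it cycles with period 18.
For j ≥ 1, b(j) depends only on (j - 1) mod 18. (341 - 1) mod 18 = 16, so b(341) = b(17) = 3.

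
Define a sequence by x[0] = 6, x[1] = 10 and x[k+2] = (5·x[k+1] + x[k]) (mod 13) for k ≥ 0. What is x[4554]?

7

Computing terms: x[0] = 6,  x[1] = 10,  x[2] = 4,  x[3] = 4,  x[4] = 11,  x[5] = 7,  x[6] = 7,  x[7] = 3,  x[8] = 9,  x[9] = 9,  x[10] = 2,  x[11] = 6,  x[12] = 6,  x[13] = 10.
Since (x[12], x[13]) = (x[0], x[1]) = (6, 10) (two consecutive terms determine the rest), the sequence is periodic with period 12.
(4554 - 0) mod 12 = 6, so x[4554] = x[6] = 7.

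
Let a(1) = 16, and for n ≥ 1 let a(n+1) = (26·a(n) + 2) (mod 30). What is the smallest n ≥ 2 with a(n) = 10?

3

Computing terms: a(1) = 16,  a(2) = 28,  a(3) = 10,  a(4) = 22,  a(5) = 4,  a(6) = 16.
Since a(6) = a(1) = 16, the sequence is periodic with period 5.
The value 10 first appears (with n ≥ 2) at a(3).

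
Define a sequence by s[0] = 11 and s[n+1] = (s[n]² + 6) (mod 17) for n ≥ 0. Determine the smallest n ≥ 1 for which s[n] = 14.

s[0] = 11; s[1] = 8; s[2] = 2; s[3] = 10; s[4] = 4; s[5] = 5; s[6] = 14; s[7] = 15; s[8] = 10.
Since s[8] = s[3] = 10, the sequence is eventually periodic: after a pre-period of length 3 it cycles with period 5.
The value 14 first appears (with n ≥ 1) at s[6].

6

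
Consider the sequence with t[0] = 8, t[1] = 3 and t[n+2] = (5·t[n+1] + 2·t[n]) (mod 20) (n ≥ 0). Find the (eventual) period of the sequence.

8

Computing terms: t[0] = 8,  t[1] = 3,  t[2] = 11,  t[3] = 1,  t[4] = 7,  t[5] = 17,  t[6] = 19,  t[7] = 9,  t[8] = 3,  t[9] = 13,  t[10] = 11,  t[11] = 1.
Since (t[10], t[11]) = (t[2], t[3]) = (11, 1) (two consecutive terms determine the rest), the sequence is eventually periodic: after a pre-period of length 2 it cycles with period 8.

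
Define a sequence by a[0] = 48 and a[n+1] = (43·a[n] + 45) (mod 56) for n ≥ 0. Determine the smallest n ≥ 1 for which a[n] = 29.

We have a[0] = 48, a[1] = 37, a[2] = 12, a[3] = 1, a[4] = 32, a[5] = 21, a[6] = 52, a[7] = 41, a[8] = 16, a[9] = 5, a[10] = 36, a[11] = 25, a[12] = 0, a[13] = 45, a[14] = 20, a[15] = 9, a[16] = 40, a[17] = 29, a[18] = 4, a[19] = 49, a[20] = 24, a[21] = 13, a[22] = 44, a[23] = 33, a[24] = 8, a[25] = 53, a[26] = 28, a[27] = 17, a[28] = 48.
Since a[28] = a[0] = 48, the sequence is periodic with period 28.
The value 29 first appears (with n ≥ 1) at a[17].

17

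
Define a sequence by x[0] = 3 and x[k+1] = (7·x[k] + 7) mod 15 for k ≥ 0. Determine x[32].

We have x[0] = 3,  x[1] = 13,  x[2] = 8,  x[3] = 3.
The sequence repeats with period 3.
(32 - 0) mod 3 = 2, so x[32] = x[2] = 8.

8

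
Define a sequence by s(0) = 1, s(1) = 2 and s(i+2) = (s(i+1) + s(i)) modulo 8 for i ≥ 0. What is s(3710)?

3

Computing terms: s(0) = 1, s(1) = 2, s(2) = 3, s(3) = 5, s(4) = 0, s(5) = 5, s(6) = 5, s(7) = 2, s(8) = 7, s(9) = 1, s(10) = 0, s(11) = 1, s(12) = 1, s(13) = 2.
Since (s(12), s(13)) = (s(0), s(1)) = (1, 2) (two consecutive terms determine the rest), the sequence is periodic with period 12.
So s(3710) = s(0 + ((3710-0) mod 12)) = s(2) = 3.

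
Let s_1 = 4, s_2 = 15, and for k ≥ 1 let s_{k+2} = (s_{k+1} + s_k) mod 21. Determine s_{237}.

17

s_1 = 4; s_2 = 15; s_3 = 19; s_4 = 13; s_5 = 11; s_6 = 3; s_7 = 14; s_8 = 17; s_9 = 10; s_{10} = 6; s_{11} = 16; s_{12} = 1; s_{13} = 17; s_{14} = 18; s_{15} = 14; s_{16} = 11; s_{17} = 4; s_{18} = 15.
The sequence repeats with period 16.
(237 - 1) mod 16 = 12, so s_{237} = s_{13} = 17.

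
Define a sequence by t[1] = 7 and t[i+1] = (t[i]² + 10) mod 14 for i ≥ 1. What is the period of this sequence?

Listing terms: t[1] = 7,  t[2] = 3,  t[3] = 5,  t[4] = 7.
The sequence repeats with period 3.

3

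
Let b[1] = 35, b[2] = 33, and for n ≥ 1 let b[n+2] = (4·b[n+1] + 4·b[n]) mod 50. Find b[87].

We have b[1] = 35, b[2] = 33, b[3] = 22, b[4] = 20, b[5] = 18, b[6] = 2, b[7] = 30, b[8] = 28, b[9] = 32, b[10] = 40, b[11] = 38, b[12] = 12, b[13] = 0, b[14] = 48, b[15] = 42, b[16] = 10, b[17] = 8, b[18] = 22, b[19] = 20.
Since (b[18], b[19]) = (b[3], b[4]) = (22, 20) (two consecutive terms determine the rest), the sequence is eventually periodic: after a pre-period of length 2 it cycles with period 15.
For n ≥ 3, b[n] depends only on (n - 3) mod 15. (87 - 3) mod 15 = 9, so b[87] = b[12] = 12.

12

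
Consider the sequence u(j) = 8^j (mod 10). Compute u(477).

We have u(0) = 1,  u(1) = 8,  u(2) = 4,  u(3) = 2,  u(4) = 6,  u(5) = 8.
Since u(5) = u(1) = 8, the sequence is eventually periodic: after a pre-period of length 1 it cycles with period 4.
For j ≥ 1, u(j) depends only on (j - 1) mod 4. (477 - 1) mod 4 = 0, so u(477) = u(1) = 8.

8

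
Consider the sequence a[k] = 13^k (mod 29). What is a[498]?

16

Listing terms: a[1] = 13; a[2] = 24; a[3] = 22; a[4] = 25; a[5] = 6; a[6] = 20; a[7] = 28; a[8] = 16; a[9] = 5; a[10] = 7; a[11] = 4; a[12] = 23; a[13] = 9; a[14] = 1; a[15] = 13.
The sequence repeats with period 14.
So a[498] = a[1 + ((498-1) mod 14)] = a[8] = 16.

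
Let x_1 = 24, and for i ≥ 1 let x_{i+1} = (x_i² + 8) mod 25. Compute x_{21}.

Listing terms: x_1 = 24,  x_2 = 9,  x_3 = 14,  x_4 = 4,  x_5 = 24.
Since x_5 = x_1 = 24, the sequence is periodic with period 4.
(21 - 1) mod 4 = 0, so x_{21} = x_1 = 24.

24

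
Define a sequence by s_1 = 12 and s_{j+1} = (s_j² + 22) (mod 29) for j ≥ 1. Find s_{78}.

17

s_1 = 12,  s_2 = 21,  s_3 = 28,  s_4 = 23,  s_5 = 0,  s_6 = 22,  s_7 = 13,  s_8 = 17,  s_9 = 21.
Since s_9 = s_2 = 21, the sequence is eventually periodic: after a pre-period of length 1 it cycles with period 7.
For j ≥ 2, s_j depends only on (j - 2) mod 7. (78 - 2) mod 7 = 6, so s_{78} = s_8 = 17.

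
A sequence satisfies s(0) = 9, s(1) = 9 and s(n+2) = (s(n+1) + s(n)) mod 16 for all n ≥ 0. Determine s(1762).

1

We have s(0) = 9, s(1) = 9, s(2) = 2, s(3) = 11, s(4) = 13, s(5) = 8, s(6) = 5, s(7) = 13, s(8) = 2, s(9) = 15, s(10) = 1, s(11) = 0, s(12) = 1, s(13) = 1, s(14) = 2, s(15) = 3, s(16) = 5, s(17) = 8, s(18) = 13, s(19) = 5, s(20) = 2, s(21) = 7, s(22) = 9, s(23) = 0, s(24) = 9, s(25) = 9.
Since (s(24), s(25)) = (s(0), s(1)) = (9, 9) (two consecutive terms determine the rest), the sequence is periodic with period 24.
So s(1762) = s(0 + ((1762-0) mod 24)) = s(10) = 1.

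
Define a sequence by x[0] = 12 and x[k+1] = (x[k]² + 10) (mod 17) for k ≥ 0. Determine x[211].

1

Computing terms: x[0] = 12; x[1] = 1; x[2] = 11; x[3] = 12.
Since x[3] = x[0] = 12, the sequence is periodic with period 3.
So x[211] = x[0 + ((211-0) mod 3)] = x[1] = 1.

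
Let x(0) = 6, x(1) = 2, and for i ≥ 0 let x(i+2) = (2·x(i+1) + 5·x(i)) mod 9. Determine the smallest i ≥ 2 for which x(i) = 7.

2

Computing terms: x(0) = 6,  x(1) = 2,  x(2) = 7,  x(3) = 6,  x(4) = 2.
The sequence repeats with period 3.
The value 7 first appears (with i ≥ 2) at x(2).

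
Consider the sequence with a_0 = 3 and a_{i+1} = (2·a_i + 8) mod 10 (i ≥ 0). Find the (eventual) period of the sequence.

a_0 = 3, a_1 = 4, a_2 = 6, a_3 = 0, a_4 = 8, a_5 = 4.
Since a_5 = a_1 = 4, the sequence is eventually periodic: after a pre-period of length 1 it cycles with period 4.

4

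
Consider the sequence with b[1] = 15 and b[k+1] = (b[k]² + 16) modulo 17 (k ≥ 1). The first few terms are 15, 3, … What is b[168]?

12

Computing terms: b[1] = 15,  b[2] = 3,  b[3] = 8,  b[4] = 12,  b[5] = 7,  b[6] = 14,  b[7] = 8.
Since b[7] = b[3] = 8, the sequence is eventually periodic: after a pre-period of length 2 it cycles with period 4.
For k ≥ 3, b[k] depends only on (k - 3) mod 4. (168 - 3) mod 4 = 1, so b[168] = b[4] = 12.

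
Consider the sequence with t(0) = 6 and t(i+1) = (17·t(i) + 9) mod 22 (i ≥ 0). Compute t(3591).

1

Computing terms: t(0) = 6; t(1) = 1; t(2) = 4; t(3) = 11; t(4) = 20; t(5) = 19; t(6) = 2; t(7) = 21; t(8) = 14; t(9) = 5; t(10) = 6.
The sequence repeats with period 10.
(3591 - 0) mod 10 = 1, so t(3591) = t(1) = 1.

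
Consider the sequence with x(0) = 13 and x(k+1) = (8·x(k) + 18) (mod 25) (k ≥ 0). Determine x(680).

x(0) = 13, x(1) = 22, x(2) = 19, x(3) = 20, x(4) = 3, x(5) = 17, x(6) = 4, x(7) = 0, x(8) = 18, x(9) = 12, x(10) = 14, x(11) = 5, x(12) = 8, x(13) = 7, x(14) = 24, x(15) = 10, x(16) = 23, x(17) = 2, x(18) = 9, x(19) = 15, x(20) = 13.
The sequence repeats with period 20.
(680 - 0) mod 20 = 0, so x(680) = x(0) = 13.

13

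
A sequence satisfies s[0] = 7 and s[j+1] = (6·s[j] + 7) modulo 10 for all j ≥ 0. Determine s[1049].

s[0] = 7; s[1] = 9; s[2] = 1; s[3] = 3; s[4] = 5; s[5] = 7.
The sequence repeats with period 5.
(1049 - 0) mod 5 = 4, so s[1049] = s[4] = 5.

5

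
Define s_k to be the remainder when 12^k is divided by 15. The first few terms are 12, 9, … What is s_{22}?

9

Computing terms: s_1 = 12, s_2 = 9, s_3 = 3, s_4 = 6, s_5 = 12.
The sequence repeats with period 4.
(22 - 1) mod 4 = 1, so s_{22} = s_2 = 9.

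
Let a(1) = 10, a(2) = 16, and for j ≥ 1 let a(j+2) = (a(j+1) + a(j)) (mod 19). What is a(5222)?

16

Computing terms: a(1) = 10,  a(2) = 16,  a(3) = 7,  a(4) = 4,  a(5) = 11,  a(6) = 15,  a(7) = 7,  a(8) = 3,  a(9) = 10,  a(10) = 13,  a(11) = 4,  a(12) = 17,  a(13) = 2,  a(14) = 0,  a(15) = 2,  a(16) = 2,  a(17) = 4,  a(18) = 6,  a(19) = 10,  a(20) = 16.
Since (a(19), a(20)) = (a(1), a(2)) = (10, 16) (two consecutive terms determine the rest), the sequence is periodic with period 18.
(5222 - 1) mod 18 = 1, so a(5222) = a(2) = 16.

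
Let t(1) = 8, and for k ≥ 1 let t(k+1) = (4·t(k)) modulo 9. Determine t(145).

Computing terms: t(1) = 8, t(2) = 5, t(3) = 2, t(4) = 8.
Since t(4) = t(1) = 8, the sequence is periodic with period 3.
(145 - 1) mod 3 = 0, so t(145) = t(1) = 8.

8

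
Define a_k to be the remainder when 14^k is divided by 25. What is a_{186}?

We have a_0 = 1, a_1 = 14, a_2 = 21, a_3 = 19, a_4 = 16, a_5 = 24, a_6 = 11, a_7 = 4, a_8 = 6, a_9 = 9, a_{10} = 1.
Since a_{10} = a_0 = 1, the sequence is periodic with period 10.
(186 - 0) mod 10 = 6, so a_{186} = a_6 = 11.

11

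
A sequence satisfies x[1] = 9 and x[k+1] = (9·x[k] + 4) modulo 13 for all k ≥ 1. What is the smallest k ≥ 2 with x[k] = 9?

4

x[1] = 9,  x[2] = 7,  x[3] = 2,  x[4] = 9.
The sequence repeats with period 3.
The value 9 next appears (with k ≥ 2) at x[4].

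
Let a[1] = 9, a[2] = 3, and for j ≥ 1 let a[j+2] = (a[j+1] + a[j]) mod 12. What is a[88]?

We have a[1] = 9, a[2] = 3, a[3] = 0, a[4] = 3, a[5] = 3, a[6] = 6, a[7] = 9, a[8] = 3.
Since (a[7], a[8]) = (a[1], a[2]) = (9, 3) (two consecutive terms determine the rest), the sequence is periodic with period 6.
(88 - 1) mod 6 = 3, so a[88] = a[4] = 3.

3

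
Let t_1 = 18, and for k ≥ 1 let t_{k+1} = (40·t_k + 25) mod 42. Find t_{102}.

35

Listing terms: t_1 = 18; t_2 = 31; t_3 = 5; t_4 = 15; t_5 = 37; t_6 = 35; t_7 = 39; t_8 = 31.
Since t_8 = t_2 = 31, the sequence is eventually periodic: after a pre-period of length 1 it cycles with period 6.
For k ≥ 2, t_k depends only on (k - 2) mod 6. (102 - 2) mod 6 = 4, so t_{102} = t_6 = 35.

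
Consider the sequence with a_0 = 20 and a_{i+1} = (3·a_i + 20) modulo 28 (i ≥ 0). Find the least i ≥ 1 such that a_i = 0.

5

Listing terms: a_0 = 20; a_1 = 24; a_2 = 8; a_3 = 16; a_4 = 12; a_5 = 0; a_6 = 20.
Since a_6 = a_0 = 20, the sequence is periodic with period 6.
The value 0 first appears (with i ≥ 1) at a_5.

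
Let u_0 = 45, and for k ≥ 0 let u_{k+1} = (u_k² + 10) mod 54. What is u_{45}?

Computing terms: u_0 = 45, u_1 = 37, u_2 = 29, u_3 = 41, u_4 = 17, u_5 = 29.
Since u_5 = u_2 = 29, the sequence is eventually periodic: after a pre-period of length 2 it cycles with period 3.
For k ≥ 2, u_k depends only on (k - 2) mod 3. (45 - 2) mod 3 = 1, so u_{45} = u_3 = 41.

41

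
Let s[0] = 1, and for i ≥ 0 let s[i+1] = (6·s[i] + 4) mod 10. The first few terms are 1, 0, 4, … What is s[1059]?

Computing terms: s[0] = 1; s[1] = 0; s[2] = 4; s[3] = 8; s[4] = 2; s[5] = 6; s[6] = 0.
Since s[6] = s[1] = 0, the sequence is eventually periodic: after a pre-period of length 1 it cycles with period 5.
For i ≥ 1, s[i] depends only on (i - 1) mod 5. (1059 - 1) mod 5 = 3, so s[1059] = s[4] = 2.

2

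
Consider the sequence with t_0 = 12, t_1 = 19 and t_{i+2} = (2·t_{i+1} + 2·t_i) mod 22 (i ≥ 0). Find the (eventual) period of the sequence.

10

We have t_0 = 12, t_1 = 19, t_2 = 18, t_3 = 8, t_4 = 8, t_5 = 10, t_6 = 14, t_7 = 4, t_8 = 14, t_9 = 14, t_{10} = 12, t_{11} = 8, t_{12} = 18, t_{13} = 8.
Since (t_{12}, t_{13}) = (t_2, t_3) = (18, 8) (two consecutive terms determine the rest), the sequence is eventually periodic: after a pre-period of length 2 it cycles with period 10.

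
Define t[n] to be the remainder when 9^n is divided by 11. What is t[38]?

3

Listing terms: t[1] = 9; t[2] = 4; t[3] = 3; t[4] = 5; t[5] = 1; t[6] = 9.
The sequence repeats with period 5.
So t[38] = t[1 + ((38-1) mod 5)] = t[3] = 3.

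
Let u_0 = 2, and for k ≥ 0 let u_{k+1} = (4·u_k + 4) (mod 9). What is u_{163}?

3

Computing terms: u_0 = 2,  u_1 = 3,  u_2 = 7,  u_3 = 5,  u_4 = 6,  u_5 = 1,  u_6 = 8,  u_7 = 0,  u_8 = 4,  u_9 = 2.
The sequence repeats with period 9.
(163 - 0) mod 9 = 1, so u_{163} = u_1 = 3.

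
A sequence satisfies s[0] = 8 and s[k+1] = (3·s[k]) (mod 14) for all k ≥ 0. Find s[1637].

12

We have s[0] = 8; s[1] = 10; s[2] = 2; s[3] = 6; s[4] = 4; s[5] = 12; s[6] = 8.
The sequence repeats with period 6.
(1637 - 0) mod 6 = 5, so s[1637] = s[5] = 12.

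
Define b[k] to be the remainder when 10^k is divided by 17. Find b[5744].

Computing terms: b[1] = 10; b[2] = 15; b[3] = 14; b[4] = 4; b[5] = 6; b[6] = 9; b[7] = 5; b[8] = 16; b[9] = 7; b[10] = 2; b[11] = 3; b[12] = 13; b[13] = 11; b[14] = 8; b[15] = 12; b[16] = 1; b[17] = 10.
Since b[17] = b[1] = 10, the sequence is periodic with period 16.
So b[5744] = b[1 + ((5744-1) mod 16)] = b[16] = 1.

1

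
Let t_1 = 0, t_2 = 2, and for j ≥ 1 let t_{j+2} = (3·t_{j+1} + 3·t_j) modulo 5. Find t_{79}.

t_1 = 0,  t_2 = 2,  t_3 = 1,  t_4 = 4,  t_5 = 0,  t_6 = 2.
Since (t_5, t_6) = (t_1, t_2) = (0, 2) (two consecutive terms determine the rest), the sequence is periodic with period 4.
So t_{79} = t_{1 + ((79-1) mod 4)} = t_3 = 1.

1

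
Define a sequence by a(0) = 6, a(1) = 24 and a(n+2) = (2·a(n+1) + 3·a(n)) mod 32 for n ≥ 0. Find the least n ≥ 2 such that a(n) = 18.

10

Listing terms: a(0) = 6; a(1) = 24; a(2) = 2; a(3) = 12; a(4) = 30; a(5) = 0; a(6) = 26; a(7) = 20; a(8) = 22; a(9) = 8; a(10) = 18; a(11) = 28; a(12) = 14; a(13) = 16; a(14) = 10; a(15) = 4; a(16) = 6; a(17) = 24.
Since (a(16), a(17)) = (a(0), a(1)) = (6, 24) (two consecutive terms determine the rest), the sequence is periodic with period 16.
The value 18 first appears (with n ≥ 2) at a(10).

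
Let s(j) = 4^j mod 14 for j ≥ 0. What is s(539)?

2

We have s(0) = 1; s(1) = 4; s(2) = 2; s(3) = 8; s(4) = 4.
Since s(4) = s(1) = 4, the sequence is eventually periodic: after a pre-period of length 1 it cycles with period 3.
For j ≥ 1, s(j) depends only on (j - 1) mod 3. (539 - 1) mod 3 = 1, so s(539) = s(2) = 2.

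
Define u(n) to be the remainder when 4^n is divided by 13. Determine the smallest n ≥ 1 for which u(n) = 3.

u(0) = 1; u(1) = 4; u(2) = 3; u(3) = 12; u(4) = 9; u(5) = 10; u(6) = 1.
The sequence repeats with period 6.
The value 3 first appears (with n ≥ 1) at u(2).

2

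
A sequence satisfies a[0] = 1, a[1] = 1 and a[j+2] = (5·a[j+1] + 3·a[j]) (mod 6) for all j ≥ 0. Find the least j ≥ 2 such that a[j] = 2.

2

Computing terms: a[0] = 1,  a[1] = 1,  a[2] = 2,  a[3] = 1,  a[4] = 5,  a[5] = 4,  a[6] = 5,  a[7] = 1,  a[8] = 2.
Since (a[7], a[8]) = (a[1], a[2]) = (1, 2) (two consecutive terms determine the rest), the sequence is eventually periodic: after a pre-period of length 1 it cycles with period 6.
The value 2 first appears (with j ≥ 2) at a[2].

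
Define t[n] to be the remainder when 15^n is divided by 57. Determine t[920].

54

We have t[0] = 1, t[1] = 15, t[2] = 54, t[3] = 12, t[4] = 9, t[5] = 21, t[6] = 30, t[7] = 51, t[8] = 24, t[9] = 18, t[10] = 42, t[11] = 3, t[12] = 45, t[13] = 48, t[14] = 36, t[15] = 27, t[16] = 6, t[17] = 33, t[18] = 39, t[19] = 15.
Since t[19] = t[1] = 15, the sequence is eventually periodic: after a pre-period of length 1 it cycles with period 18.
For n ≥ 1, t[n] depends only on (n - 1) mod 18. (920 - 1) mod 18 = 1, so t[920] = t[2] = 54.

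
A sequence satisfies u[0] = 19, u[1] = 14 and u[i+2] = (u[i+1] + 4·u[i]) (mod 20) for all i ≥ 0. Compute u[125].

u[0] = 19, u[1] = 14, u[2] = 10, u[3] = 6, u[4] = 6, u[5] = 10, u[6] = 14, u[7] = 14, u[8] = 10.
Since (u[7], u[8]) = (u[1], u[2]) = (14, 10) (two consecutive terms determine the rest), the sequence is eventually periodic: after a pre-period of length 1 it cycles with period 6.
For i ≥ 1, u[i] depends only on (i - 1) mod 6. (125 - 1) mod 6 = 4, so u[125] = u[5] = 10.

10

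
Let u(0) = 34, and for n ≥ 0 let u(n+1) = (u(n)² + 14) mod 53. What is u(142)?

u(0) = 34, u(1) = 4, u(2) = 30, u(3) = 13, u(4) = 24, u(5) = 7, u(6) = 10, u(7) = 8, u(8) = 25, u(9) = 3, u(10) = 23, u(11) = 13.
Since u(11) = u(3) = 13, the sequence is eventually periodic: after a pre-period of length 3 it cycles with period 8.
For n ≥ 3, u(n) depends only on (n - 3) mod 8. (142 - 3) mod 8 = 3, so u(142) = u(6) = 10.

10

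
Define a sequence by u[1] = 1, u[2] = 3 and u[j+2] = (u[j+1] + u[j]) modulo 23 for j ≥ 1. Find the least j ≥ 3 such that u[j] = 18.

6

u[1] = 1; u[2] = 3; u[3] = 4; u[4] = 7; u[5] = 11; u[6] = 18; u[7] = 6; u[8] = 1; u[9] = 7; u[10] = 8; u[11] = 15; u[12] = 0; u[13] = 15; u[14] = 15; u[15] = 7; u[16] = 22; u[17] = 6; u[18] = 5; u[19] = 11; u[20] = 16; u[21] = 4; u[22] = 20; u[23] = 1; u[24] = 21; u[25] = 22; u[26] = 20; u[27] = 19; u[28] = 16; u[29] = 12; u[30] = 5; u[31] = 17; u[32] = 22; u[33] = 16; u[34] = 15; u[35] = 8; u[36] = 0; u[37] = 8; u[38] = 8; u[39] = 16; u[40] = 1; u[41] = 17; u[42] = 18; u[43] = 12; u[44] = 7; u[45] = 19; u[46] = 3; u[47] = 22; u[48] = 2; u[49] = 1; u[50] = 3.
The sequence repeats with period 48.
The value 18 first appears (with j ≥ 3) at u[6].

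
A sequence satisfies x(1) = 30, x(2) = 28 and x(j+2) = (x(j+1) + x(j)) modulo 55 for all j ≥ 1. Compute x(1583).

We have x(1) = 30; x(2) = 28; x(3) = 3; x(4) = 31; x(5) = 34; x(6) = 10; x(7) = 44; x(8) = 54; x(9) = 43; x(10) = 42; x(11) = 30; x(12) = 17; x(13) = 47; x(14) = 9; x(15) = 1; x(16) = 10; x(17) = 11; x(18) = 21; x(19) = 32; x(20) = 53; x(21) = 30; x(22) = 28.
Since (x(21), x(22)) = (x(1), x(2)) = (30, 28) (two consecutive terms determine the rest), the sequence is periodic with period 20.
So x(1583) = x(1 + ((1583-1) mod 20)) = x(3) = 3.

3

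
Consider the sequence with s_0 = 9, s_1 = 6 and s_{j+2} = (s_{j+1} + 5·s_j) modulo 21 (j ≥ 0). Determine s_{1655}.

15

Listing terms: s_0 = 9, s_1 = 6, s_2 = 9, s_3 = 18, s_4 = 0, s_5 = 6, s_6 = 6, s_7 = 15, s_8 = 3, s_9 = 15, s_{10} = 9, s_{11} = 0, s_{12} = 3, s_{13} = 3, s_{14} = 18, s_{15} = 12, s_{16} = 18, s_{17} = 15, s_{18} = 0, s_{19} = 12, s_{20} = 12, s_{21} = 9, s_{22} = 6.
Since (s_{21}, s_{22}) = (s_0, s_1) = (9, 6) (two consecutive terms determine the rest), the sequence is periodic with period 21.
So s_{1655} = s_{0 + ((1655-0) mod 21)} = s_{17} = 15.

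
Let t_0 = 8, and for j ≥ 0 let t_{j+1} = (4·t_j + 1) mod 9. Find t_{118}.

6

Listing terms: t_0 = 8,  t_1 = 6,  t_2 = 7,  t_3 = 2,  t_4 = 0,  t_5 = 1,  t_6 = 5,  t_7 = 3,  t_8 = 4,  t_9 = 8.
The sequence repeats with period 9.
So t_{118} = t_{0 + ((118-0) mod 9)} = t_1 = 6.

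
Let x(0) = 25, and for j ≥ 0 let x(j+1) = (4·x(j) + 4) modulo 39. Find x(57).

Listing terms: x(0) = 25; x(1) = 26; x(2) = 30; x(3) = 7; x(4) = 32; x(5) = 15; x(6) = 25.
Since x(6) = x(0) = 25, the sequence is periodic with period 6.
So x(57) = x(0 + ((57-0) mod 6)) = x(3) = 7.

7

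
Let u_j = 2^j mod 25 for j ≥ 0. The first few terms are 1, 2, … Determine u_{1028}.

6

Computing terms: u_0 = 1, u_1 = 2, u_2 = 4, u_3 = 8, u_4 = 16, u_5 = 7, u_6 = 14, u_7 = 3, u_8 = 6, u_9 = 12, u_{10} = 24, u_{11} = 23, u_{12} = 21, u_{13} = 17, u_{14} = 9, u_{15} = 18, u_{16} = 11, u_{17} = 22, u_{18} = 19, u_{19} = 13, u_{20} = 1.
The sequence repeats with period 20.
(1028 - 0) mod 20 = 8, so u_{1028} = u_8 = 6.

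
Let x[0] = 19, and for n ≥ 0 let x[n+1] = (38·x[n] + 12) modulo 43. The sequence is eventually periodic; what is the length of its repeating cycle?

We have x[0] = 19; x[1] = 3; x[2] = 40; x[3] = 27; x[4] = 6; x[5] = 25; x[6] = 16; x[7] = 18; x[8] = 8; x[9] = 15; x[10] = 23; x[11] = 26; x[12] = 11; x[13] = 0; x[14] = 12; x[15] = 38; x[16] = 37; x[17] = 42; x[18] = 17; x[19] = 13; x[20] = 33; x[21] = 19.
The sequence repeats with period 21.

21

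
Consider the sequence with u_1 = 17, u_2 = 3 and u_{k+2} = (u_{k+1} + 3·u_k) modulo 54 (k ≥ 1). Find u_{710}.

9

Listing terms: u_1 = 17; u_2 = 3; u_3 = 0; u_4 = 9; u_5 = 9; u_6 = 36; u_7 = 9; u_8 = 9.
Since (u_7, u_8) = (u_4, u_5) = (9, 9) (two consecutive terms determine the rest), the sequence is eventually periodic: after a pre-period of length 3 it cycles with period 3.
For k ≥ 4, u_k depends only on (k - 4) mod 3. (710 - 4) mod 3 = 1, so u_{710} = u_5 = 9.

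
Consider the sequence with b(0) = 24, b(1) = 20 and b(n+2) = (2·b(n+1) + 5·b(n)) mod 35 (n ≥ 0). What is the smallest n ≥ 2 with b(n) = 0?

b(0) = 24, b(1) = 20, b(2) = 20, b(3) = 0, b(4) = 30, b(5) = 25, b(6) = 25, b(7) = 0, b(8) = 20, b(9) = 5, b(10) = 5, b(11) = 0, b(12) = 25, b(13) = 15, b(14) = 15, b(15) = 0, b(16) = 5, b(17) = 10, b(18) = 10, b(19) = 0, b(20) = 15, b(21) = 30, b(22) = 30, b(23) = 0, b(24) = 10, b(25) = 20, b(26) = 20.
Since (b(25), b(26)) = (b(1), b(2)) = (20, 20) (two consecutive terms determine the rest), the sequence is eventually periodic: after a pre-period of length 1 it cycles with period 24.
The value 0 first appears (with n ≥ 2) at b(3).

3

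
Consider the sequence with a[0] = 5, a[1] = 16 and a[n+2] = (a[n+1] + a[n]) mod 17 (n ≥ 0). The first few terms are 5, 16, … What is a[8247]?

a[0] = 5; a[1] = 16; a[2] = 4; a[3] = 3; a[4] = 7; a[5] = 10; a[6] = 0; a[7] = 10; a[8] = 10; a[9] = 3; a[10] = 13; a[11] = 16; a[12] = 12; a[13] = 11; a[14] = 6; a[15] = 0; a[16] = 6; a[17] = 6; a[18] = 12; a[19] = 1; a[20] = 13; a[21] = 14; a[22] = 10; a[23] = 7; a[24] = 0; a[25] = 7; a[26] = 7; a[27] = 14; a[28] = 4; a[29] = 1; a[30] = 5; a[31] = 6; a[32] = 11; a[33] = 0; a[34] = 11; a[35] = 11; a[36] = 5; a[37] = 16.
The sequence repeats with period 36.
(8247 - 0) mod 36 = 3, so a[8247] = a[3] = 3.

3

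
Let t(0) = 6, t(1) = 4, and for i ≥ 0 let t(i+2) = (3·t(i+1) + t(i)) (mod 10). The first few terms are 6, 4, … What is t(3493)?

We have t(0) = 6, t(1) = 4, t(2) = 8, t(3) = 8, t(4) = 2, t(5) = 4, t(6) = 4, t(7) = 6, t(8) = 2, t(9) = 2, t(10) = 8, t(11) = 6, t(12) = 6, t(13) = 4.
The sequence repeats with period 12.
So t(3493) = t(0 + ((3493-0) mod 12)) = t(1) = 4.

4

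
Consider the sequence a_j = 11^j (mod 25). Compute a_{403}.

6

Listing terms: a_1 = 11, a_2 = 21, a_3 = 6, a_4 = 16, a_5 = 1, a_6 = 11.
The sequence repeats with period 5.
(403 - 1) mod 5 = 2, so a_{403} = a_3 = 6.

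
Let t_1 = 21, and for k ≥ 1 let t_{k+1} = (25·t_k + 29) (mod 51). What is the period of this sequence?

We have t_1 = 21; t_2 = 44; t_3 = 7; t_4 = 0; t_5 = 29; t_6 = 40; t_7 = 9; t_8 = 50; t_9 = 4; t_{10} = 27; t_{11} = 41; t_{12} = 34; t_{13} = 12; t_{14} = 23; t_{15} = 43; t_{16} = 33; t_{17} = 38; t_{18} = 10; t_{19} = 24; t_{20} = 17; t_{21} = 46; t_{22} = 6; t_{23} = 26; t_{24} = 16; t_{25} = 21.
Since t_{25} = t_1 = 21, the sequence is periodic with period 24.

24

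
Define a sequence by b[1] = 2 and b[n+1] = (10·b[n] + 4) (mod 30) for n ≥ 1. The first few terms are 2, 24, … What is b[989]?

Computing terms: b[1] = 2; b[2] = 24; b[3] = 4; b[4] = 14; b[5] = 24.
Since b[5] = b[2] = 24, the sequence is eventually periodic: after a pre-period of length 1 it cycles with period 3.
For n ≥ 2, b[n] depends only on (n - 2) mod 3. (989 - 2) mod 3 = 0, so b[989] = b[2] = 24.

24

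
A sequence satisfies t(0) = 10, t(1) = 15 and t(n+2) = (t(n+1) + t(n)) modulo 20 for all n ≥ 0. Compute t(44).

5

Computing terms: t(0) = 10; t(1) = 15; t(2) = 5; t(3) = 0; t(4) = 5; t(5) = 5; t(6) = 10; t(7) = 15.
The sequence repeats with period 6.
(44 - 0) mod 6 = 2, so t(44) = t(2) = 5.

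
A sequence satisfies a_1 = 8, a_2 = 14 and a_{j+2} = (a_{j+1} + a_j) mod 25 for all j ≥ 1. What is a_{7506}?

We have a_1 = 8, a_2 = 14, a_3 = 22, a_4 = 11, a_5 = 8, a_6 = 19, a_7 = 2, a_8 = 21, a_9 = 23, a_{10} = 19, a_{11} = 17, a_{12} = 11, a_{13} = 3, a_{14} = 14, a_{15} = 17, a_{16} = 6, a_{17} = 23, a_{18} = 4, a_{19} = 2, a_{20} = 6, a_{21} = 8, a_{22} = 14.
Since (a_{21}, a_{22}) = (a_1, a_2) = (8, 14) (two consecutive terms determine the rest), the sequence is periodic with period 20.
So a_{7506} = a_{1 + ((7506-1) mod 20)} = a_6 = 19.

19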